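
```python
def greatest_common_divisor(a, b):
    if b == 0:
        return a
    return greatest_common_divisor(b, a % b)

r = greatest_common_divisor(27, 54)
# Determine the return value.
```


greatest_common_divisor(27, 54)
= greatest_common_divisor(54, 27 % 54) = greatest_common_divisor(54, 27)
= greatest_common_divisor(27, 54 % 27) = greatest_common_divisor(27, 0)
b == 0, return a = 27


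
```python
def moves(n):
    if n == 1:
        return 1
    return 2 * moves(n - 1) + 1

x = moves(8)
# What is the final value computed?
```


moves(8)
= 2 * moves(7) + 1
= 2 * (2 * moves(6) + 1) + 1
= 2 * (2 * (2 * moves(5) + 1) + 1) + 1
= 2 * (2 * (2 * (2 * moves(4) + 1) + 1) + 1) + 1
= 2 * (2 * (2 * (2 * (2 * moves(3) + 1) + 1) + 1) + 1) + 1
= 2 * (2 * (2 * (2 * (2 * (2 * moves(2) + 1) + 1) + 1) + 1) + 1) + 1
= 2 * (2 * (2 * (2 * (2 * (2 * (2 * moves(1) + 1) + 1) + 1) + 1) + 1) + 1) + 1
Now compute bottom-up:
moves(1) = 1
moves(2) = 2 * 1 + 1 = 3
moves(3) = 2 * 3 + 1 = 7
moves(4) = 2 * 7 + 1 = 15
moves(5) = 2 * 15 + 1 = 31
moves(6) = 2 * 31 + 1 = 63
moves(7) = 2 * 63 + 1 = 127
moves(8) = 2 * 127 + 1 = 255
= 255


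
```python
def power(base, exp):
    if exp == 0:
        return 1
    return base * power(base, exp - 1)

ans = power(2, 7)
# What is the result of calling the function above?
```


power(2, 7)
= 2 * power(2, 6)
= 2 * 2 * power(2, 5)
= 2 * 2 * 2 * power(2, 4)
= 2 * 2 * 2 * 2 * power(2, 3)
= 2 * 2 * 2 * 2 * 2 * power(2, 2)
= 2 * 2 * 2 * 2 * 2 * 2 * power(2, 1)
= 2 * 2 * 2 * 2 * 2 * 2 * 2 * power(2, 0)
= 2 * 2 * 2 * 2 * 2 * 2 * 2 * 1
= 128


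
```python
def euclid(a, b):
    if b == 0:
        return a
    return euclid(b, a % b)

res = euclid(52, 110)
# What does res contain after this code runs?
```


euclid(52, 110)
= euclid(110, 52 % 110) = euclid(110, 52)
= euclid(52, 110 % 52) = euclid(52, 6)
= euclid(6, 52 % 6) = euclid(6, 4)
= euclid(4, 6 % 4) = euclid(4, 2)
= euclid(2, 4 % 2) = euclid(2, 0)
b == 0, return a = 2


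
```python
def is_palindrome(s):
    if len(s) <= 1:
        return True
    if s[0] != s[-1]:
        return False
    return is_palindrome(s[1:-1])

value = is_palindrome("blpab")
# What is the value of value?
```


is_palindrome("blpab")
"blpab": s[0]='b' == s[-1]='b' -> is_palindrome("lpa")
"lpa": s[0]='l' != s[-1]='a' -> False
= False


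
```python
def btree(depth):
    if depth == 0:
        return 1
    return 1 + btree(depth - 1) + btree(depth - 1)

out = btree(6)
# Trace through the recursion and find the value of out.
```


btree(6)
= 1 + btree(5) + btree(5)
= 1 + 2 * btree(5)
btree(k) = 2^(k+1) - 1
btree(0) = 1
btree(1) = 3
btree(2) = 7
btree(3) = 15
btree(4) = 31
btree(6) = 2^7 - 1 = 127


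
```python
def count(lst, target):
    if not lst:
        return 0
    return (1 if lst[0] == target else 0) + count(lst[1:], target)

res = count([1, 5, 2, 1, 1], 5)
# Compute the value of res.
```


count([1, 5, 2, 1, 1], 5)
lst[0]=1 != 5: 0 + count([5, 2, 1, 1], 5)
lst[0]=5 == 5: 1 + count([2, 1, 1], 5)
lst[0]=2 != 5: 0 + count([1, 1], 5)
lst[0]=1 != 5: 0 + count([1], 5)
lst[0]=1 != 5: 0 + count([], 5)
= 1


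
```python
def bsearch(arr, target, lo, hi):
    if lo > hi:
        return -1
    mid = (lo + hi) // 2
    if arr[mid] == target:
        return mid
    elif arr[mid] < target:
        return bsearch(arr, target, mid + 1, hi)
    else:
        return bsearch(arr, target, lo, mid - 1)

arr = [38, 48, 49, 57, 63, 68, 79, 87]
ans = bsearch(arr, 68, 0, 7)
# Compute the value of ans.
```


bsearch(arr, 68, 0, 7)
lo=0, hi=7, mid=3, arr[mid]=57
57 < 68, search right half
lo=4, hi=7, mid=5, arr[mid]=68
arr[5] == 68, found at index 5
= 5


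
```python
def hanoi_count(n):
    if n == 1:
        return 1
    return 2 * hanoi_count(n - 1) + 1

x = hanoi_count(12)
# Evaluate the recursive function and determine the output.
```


hanoi_count(12)
= 2 * hanoi_count(11) + 1
= 2 * (2 * hanoi_count(10) + 1) + 1
= 2 * (2 * (2 * hanoi_count(9) + 1) + 1) + 1
= 2 * (2 * (2 * (2 * hanoi_count(8) + 1) + 1) + 1) + 1
= 2 * (2 * (2 * (2 * (2 * hanoi_count(7) + 1) + 1) + 1) + 1) + 1
= 2 * (2 * (2 * (2 * (2 * (2 * hanoi_count(6) + 1) + 1) + 1) + 1) + 1) + 1
= 2 * (2 * (2 * (2 * (2 * (2 * (2 * hanoi_count(5) + 1) + 1) + 1) + 1) + 1) + 1) + 1
= 2 * (2 * (2 * (2 * (2 * (2 * (2 * (2 * hanoi_count(4) + 1) + 1) + 1) + 1) + 1) + 1) + 1) + 1
= 2 * (2 * (2 * (2 * (2 * (2 * (2 * (2 * (2 * hanoi_count(3) + 1) + 1) + 1) + 1) + 1) + 1) + 1) + 1) + 1
= 2 * (2 * (2 * (2 * (2 * (2 * (2 * (2 * (2 * (2 * hanoi_count(2) + 1) + 1) + 1) + 1) + 1) + 1) + 1) + 1) + 1) + 1
= 2 * (2 * (2 * (2 * (2 * (2 * (2 * (2 * (2 * (2 * (2 * hanoi_count(1) + 1) + 1) + 1) + 1) + 1) + 1) + 1) + 1) + 1) + 1) + 1
Now compute bottom-up:
hanoi_count(1) = 1
hanoi_count(2) = 2 * 1 + 1 = 3
hanoi_count(3) = 2 * 3 + 1 = 7
hanoi_count(4) = 2 * 7 + 1 = 15
hanoi_count(5) = 2 * 15 + 1 = 31
hanoi_count(6) = 2 * 31 + 1 = 63
hanoi_count(7) = 2 * 63 + 1 = 127
hanoi_count(8) = 2 * 127 + 1 = 255
hanoi_count(9) = 2 * 255 + 1 = 511
hanoi_count(10) = 2 * 511 + 1 = 1023
hanoi_count(11) = 2 * 1023 + 1 = 2047
hanoi_count(12) = 2 * 2047 + 1 = 4095
= 4095


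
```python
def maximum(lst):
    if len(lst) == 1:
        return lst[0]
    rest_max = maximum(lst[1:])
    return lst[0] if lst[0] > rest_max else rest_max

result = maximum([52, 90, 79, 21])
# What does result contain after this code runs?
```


maximum([52, 90, 79, 21])
= compare 52 with maximum([90, 79, 21])
= compare 90 with maximum([79, 21])
= compare 79 with maximum([21])
Base: maximum([21]) = 21
compare 79 with 21: max = 79
compare 90 with 79: max = 90
compare 52 with 90: max = 90
= 90


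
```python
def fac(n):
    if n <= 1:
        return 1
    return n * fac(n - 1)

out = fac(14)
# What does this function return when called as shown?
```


fac(14)
= 14 * fac(13)
= 14 * 13 * fac(12)
= 14 * 13 * 12 * fac(11)
= 14 * 13 * 12 * 11 * fac(10)
= 14 * 13 * 12 * 11 * 10 * fac(9)
= 14 * 13 * 12 * 11 * 10 * 9 * fac(8)
= 14 * 13 * 12 * 11 * 10 * 9 * 8 * fac(7)
= 14 * 13 * 12 * 11 * 10 * 9 * 8 * 7 * fac(6)
= 14 * 13 * 12 * 11 * 10 * 9 * 8 * 7 * 6 * fac(5)
= 14 * 13 * 12 * 11 * 10 * 9 * 8 * 7 * 6 * 5 * fac(4)
= 14 * 13 * 12 * 11 * 10 * 9 * 8 * 7 * 6 * 5 * 4 * fac(3)
= 14 * 13 * 12 * 11 * 10 * 9 * 8 * 7 * 6 * 5 * 4 * 3 * fac(2)
= 14 * 13 * 12 * 11 * 10 * 9 * 8 * 7 * 6 * 5 * 4 * 3 * 2 * fac(1)
= 14 * 13 * 12 * 11 * 10 * 9 * 8 * 7 * 6 * 5 * 4 * 3 * 2 * 1
= 87178291200


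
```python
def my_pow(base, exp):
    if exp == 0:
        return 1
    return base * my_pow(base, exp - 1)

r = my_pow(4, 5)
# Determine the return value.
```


my_pow(4, 5)
= 4 * my_pow(4, 4)
= 4 * 4 * my_pow(4, 3)
= 4 * 4 * 4 * my_pow(4, 2)
= 4 * 4 * 4 * 4 * my_pow(4, 1)
= 4 * 4 * 4 * 4 * 4 * my_pow(4, 0)
= 4 * 4 * 4 * 4 * 4 * 1
= 1024


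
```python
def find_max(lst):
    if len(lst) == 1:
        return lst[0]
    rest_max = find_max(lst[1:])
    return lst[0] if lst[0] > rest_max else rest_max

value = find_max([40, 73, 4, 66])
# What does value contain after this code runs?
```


find_max([40, 73, 4, 66])
= compare 40 with find_max([73, 4, 66])
= compare 73 with find_max([4, 66])
= compare 4 with find_max([66])
Base: find_max([66]) = 66
compare 4 with 66: max = 66
compare 73 with 66: max = 73
compare 40 with 73: max = 73
= 73


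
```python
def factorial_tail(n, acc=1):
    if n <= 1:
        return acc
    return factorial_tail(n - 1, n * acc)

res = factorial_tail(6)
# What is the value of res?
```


factorial_tail(6, 1)
= factorial_tail(5, 6 * 1) = factorial_tail(5, 6)
= factorial_tail(4, 5 * 6) = factorial_tail(4, 30)
= factorial_tail(3, 4 * 30) = factorial_tail(3, 120)
= factorial_tail(2, 3 * 120) = factorial_tail(2, 360)
= factorial_tail(1, 2 * 360) = factorial_tail(1, 720)
n <= 1, return acc = 720


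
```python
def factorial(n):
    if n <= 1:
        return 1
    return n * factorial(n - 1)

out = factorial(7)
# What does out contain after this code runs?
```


factorial(7)
= 7 * factorial(6)
= 7 * 6 * factorial(5)
= 7 * 6 * 5 * factorial(4)
= 7 * 6 * 5 * 4 * factorial(3)
= 7 * 6 * 5 * 4 * 3 * factorial(2)
= 7 * 6 * 5 * 4 * 3 * 2 * factorial(1)
= 7 * 6 * 5 * 4 * 3 * 2 * 1
= 5040


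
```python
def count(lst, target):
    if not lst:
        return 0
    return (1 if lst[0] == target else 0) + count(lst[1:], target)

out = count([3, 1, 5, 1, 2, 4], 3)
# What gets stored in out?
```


count([3, 1, 5, 1, 2, 4], 3)
lst[0]=3 == 3: 1 + count([1, 5, 1, 2, 4], 3)
lst[0]=1 != 3: 0 + count([5, 1, 2, 4], 3)
lst[0]=5 != 3: 0 + count([1, 2, 4], 3)
lst[0]=1 != 3: 0 + count([2, 4], 3)
lst[0]=2 != 3: 0 + count([4], 3)
lst[0]=4 != 3: 0 + count([], 3)
= 1


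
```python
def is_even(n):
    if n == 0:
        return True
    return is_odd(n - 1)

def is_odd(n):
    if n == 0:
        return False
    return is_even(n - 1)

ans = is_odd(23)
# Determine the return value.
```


is_odd(23)
= is_even(22)
= is_odd(21)
= is_even(20)
= is_odd(19)
= is_even(18)
= is_odd(17)
= is_even(16)
= is_odd(15)
= is_even(14)
= is_odd(13)
= is_even(12)
= is_odd(11)
= is_even(10)
= is_odd(9)
= is_even(8)
= is_odd(7)
= is_even(6)
= is_odd(5)
= is_even(4)
= is_odd(3)
= is_even(2)
= is_odd(1)
= is_even(0)
n == 0: return True
= True


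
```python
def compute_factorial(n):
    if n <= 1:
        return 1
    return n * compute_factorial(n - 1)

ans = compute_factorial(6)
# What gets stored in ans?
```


compute_factorial(6)
= 6 * compute_factorial(5)
= 6 * 5 * compute_factorial(4)
= 6 * 5 * 4 * compute_factorial(3)
= 6 * 5 * 4 * 3 * compute_factorial(2)
= 6 * 5 * 4 * 3 * 2 * compute_factorial(1)
= 6 * 5 * 4 * 3 * 2 * 1
= 720


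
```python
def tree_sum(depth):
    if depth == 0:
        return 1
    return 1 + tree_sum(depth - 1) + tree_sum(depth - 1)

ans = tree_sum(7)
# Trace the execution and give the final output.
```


tree_sum(7)
= 1 + tree_sum(6) + tree_sum(6)
= 1 + 2 * tree_sum(6)
tree_sum(k) = 2^(k+1) - 1
tree_sum(0) = 1
tree_sum(1) = 3
tree_sum(2) = 7
tree_sum(3) = 15
tree_sum(4) = 31
tree_sum(7) = 2^8 - 1 = 255


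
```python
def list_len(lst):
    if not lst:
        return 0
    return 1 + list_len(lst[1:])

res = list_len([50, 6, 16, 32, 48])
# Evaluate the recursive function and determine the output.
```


list_len([50, 6, 16, 32, 48])
= 1 + list_len([6, 16, 32, 48])
= 1 + 1 + list_len([16, 32, 48])
= 1 + 1 + 1 + list_len([32, 48])
= 1 + 1 + 1 + 1 + list_len([48])
= 1 + 1 + 1 + 1 + 1 + list_len([])
= 1 + 1 + 1 + 1 + 1 + 0
= 5


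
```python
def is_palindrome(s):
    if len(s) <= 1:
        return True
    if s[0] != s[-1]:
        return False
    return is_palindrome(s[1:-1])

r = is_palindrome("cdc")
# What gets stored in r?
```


is_palindrome("cdc")
"cdc": s[0]='c' == s[-1]='c' -> is_palindrome("d")
"d": len <= 1 -> True
= True


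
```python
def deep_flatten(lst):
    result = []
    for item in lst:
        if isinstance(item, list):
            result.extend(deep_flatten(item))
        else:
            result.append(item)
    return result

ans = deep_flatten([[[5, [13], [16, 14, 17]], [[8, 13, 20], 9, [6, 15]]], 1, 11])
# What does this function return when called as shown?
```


deep_flatten([[[5, [13], [16, 14, 17]], [[8, 13, 20], 9, [6, 15]]], 1, 11])
Processing each element:
  [[5, [13], [16, 14, 17]], [[8, 13, 20], 9, [6, 15]]] is a list -> deep_flatten recursively -> [5, 13, 16, 14, 17, 8, 13, 20, 9, 6, 15]
  1 is not a list -> append 1
  11 is not a list -> append 11
= [5, 13, 16, 14, 17, 8, 13, 20, 9, 6, 15, 1, 11]


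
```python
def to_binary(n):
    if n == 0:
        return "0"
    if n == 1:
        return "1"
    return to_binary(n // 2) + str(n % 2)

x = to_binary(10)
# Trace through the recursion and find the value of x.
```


to_binary(10)
= to_binary(5) + "0"
= to_binary(2) + "1" + "0"
= to_binary(1) + "0" + "1" + "0"
= "1" + "0" + "1" + "0"
= "1010"


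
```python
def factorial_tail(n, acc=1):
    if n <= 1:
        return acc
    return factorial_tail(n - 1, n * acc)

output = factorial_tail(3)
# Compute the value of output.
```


factorial_tail(3, 1)
= factorial_tail(2, 3 * 1) = factorial_tail(2, 3)
= factorial_tail(1, 2 * 3) = factorial_tail(1, 6)
n <= 1, return acc = 6


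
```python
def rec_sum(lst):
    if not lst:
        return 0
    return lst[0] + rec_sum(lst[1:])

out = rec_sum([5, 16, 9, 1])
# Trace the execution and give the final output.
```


rec_sum([5, 16, 9, 1])
= 5 + rec_sum([16, 9, 1])
= 5 + 16 + rec_sum([9, 1])
= 5 + 16 + 9 + rec_sum([1])
= 5 + 16 + 9 + 1 + rec_sum([])
= 5 + 16 + 9 + 1 + 0
= 31


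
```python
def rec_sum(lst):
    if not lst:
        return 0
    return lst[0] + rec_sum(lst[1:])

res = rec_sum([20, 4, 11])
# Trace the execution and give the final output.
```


rec_sum([20, 4, 11])
= 20 + rec_sum([4, 11])
= 20 + 4 + rec_sum([11])
= 20 + 4 + 11 + rec_sum([])
= 20 + 4 + 11 + 0
= 35


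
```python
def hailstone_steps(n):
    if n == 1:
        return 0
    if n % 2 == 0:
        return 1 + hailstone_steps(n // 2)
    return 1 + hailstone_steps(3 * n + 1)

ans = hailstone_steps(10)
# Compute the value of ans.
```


hailstone_steps(10)
10 is even -> hailstone_steps(5)
5 is odd -> 3*5+1 = 16 -> hailstone_steps(16)
16 is even -> hailstone_steps(8)
8 is even -> hailstone_steps(4)
4 is even -> hailstone_steps(2)
2 is even -> hailstone_steps(1)
Reached 1 after 6 steps
= 6


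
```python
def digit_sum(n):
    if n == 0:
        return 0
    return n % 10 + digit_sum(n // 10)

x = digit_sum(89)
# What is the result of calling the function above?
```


digit_sum(89)
= 9 + digit_sum(8)
= 9 + 8 + digit_sum(0)
= 9 + 8 + 0
= 17


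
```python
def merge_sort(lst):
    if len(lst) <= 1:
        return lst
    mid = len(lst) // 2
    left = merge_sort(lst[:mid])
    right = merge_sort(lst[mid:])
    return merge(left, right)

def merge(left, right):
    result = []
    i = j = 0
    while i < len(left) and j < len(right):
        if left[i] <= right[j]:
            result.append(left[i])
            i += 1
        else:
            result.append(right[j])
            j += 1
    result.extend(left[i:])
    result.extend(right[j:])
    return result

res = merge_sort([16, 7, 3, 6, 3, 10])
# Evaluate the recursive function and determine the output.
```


merge_sort([16, 7, 3, 6, 3, 10])
Split into [16, 7, 3] and [6, 3, 10]
Left sorted: [3, 7, 16]
Right sorted: [3, 6, 10]
Merge [3, 7, 16] and [3, 6, 10]
= [3, 3, 6, 7, 10, 16]


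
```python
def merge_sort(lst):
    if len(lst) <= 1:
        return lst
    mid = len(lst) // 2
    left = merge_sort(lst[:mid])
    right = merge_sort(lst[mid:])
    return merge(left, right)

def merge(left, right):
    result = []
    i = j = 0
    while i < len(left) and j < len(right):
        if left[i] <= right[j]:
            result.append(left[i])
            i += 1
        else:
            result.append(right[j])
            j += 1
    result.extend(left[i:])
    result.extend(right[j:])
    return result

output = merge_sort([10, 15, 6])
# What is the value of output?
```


merge_sort([10, 15, 6])
Split into [10] and [15, 6]
Left sorted: [10]
Right sorted: [6, 15]
Merge [10] and [6, 15]
= [6, 10, 15]


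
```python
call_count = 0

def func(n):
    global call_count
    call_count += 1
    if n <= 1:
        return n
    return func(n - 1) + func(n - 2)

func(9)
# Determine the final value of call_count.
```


func(9) calls func(8) and func(7); each non-base call branches into two more.
Let C(k) = total number of calls made by func(k), including the call to func(k) itself.
Base cases: C(0) = 1, C(1) = 1
Recurrence: C(k) = 1 + C(k-1) + C(k-2)
  C(2) = 1 + C(1) + C(0) = 1 + 1 + 1 = 3
  C(3) = 1 + C(2) + C(1) = 1 + 3 + 1 = 5
  C(4) = 1 + C(3) + C(2) = 1 + 5 + 3 = 9
  C(5) = 1 + C(4) + C(3) = 1 + 9 + 5 = 15
  C(6) = 1 + C(5) + C(4) = 1 + 15 + 9 = 25
  C(7) = 1 + C(6) + C(5) = 1 + 25 + 15 = 41
  C(8) = 1 + C(7) + C(6) = 1 + 41 + 25 = 67
  C(9) = 1 + C(8) + C(7) = 1 + 67 + 41 = 109
Total calls = C(9) = 109


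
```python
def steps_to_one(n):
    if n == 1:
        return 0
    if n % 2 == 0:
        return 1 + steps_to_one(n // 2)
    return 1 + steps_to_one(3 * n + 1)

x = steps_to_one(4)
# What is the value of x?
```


steps_to_one(4)
4 is even -> steps_to_one(2)
2 is even -> steps_to_one(1)
Reached 1 after 2 steps
= 2


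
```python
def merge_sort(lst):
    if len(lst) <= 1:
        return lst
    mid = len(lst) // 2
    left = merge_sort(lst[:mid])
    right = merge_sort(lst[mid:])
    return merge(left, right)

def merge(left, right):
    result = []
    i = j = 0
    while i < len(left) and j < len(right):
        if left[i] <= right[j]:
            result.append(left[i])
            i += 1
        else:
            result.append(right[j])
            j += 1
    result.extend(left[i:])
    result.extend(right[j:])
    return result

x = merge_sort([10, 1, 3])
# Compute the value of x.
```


merge_sort([10, 1, 3])
Split into [10] and [1, 3]
Left sorted: [10]
Right sorted: [1, 3]
Merge [10] and [1, 3]
= [1, 3, 10]


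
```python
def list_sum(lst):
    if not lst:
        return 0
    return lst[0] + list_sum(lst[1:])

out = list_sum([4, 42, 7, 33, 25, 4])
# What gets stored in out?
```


list_sum([4, 42, 7, 33, 25, 4])
= 4 + list_sum([42, 7, 33, 25, 4])
= 4 + 42 + list_sum([7, 33, 25, 4])
= 4 + 42 + 7 + list_sum([33, 25, 4])
= 4 + 42 + 7 + 33 + list_sum([25, 4])
= 4 + 42 + 7 + 33 + 25 + list_sum([4])
= 4 + 42 + 7 + 33 + 25 + 4 + list_sum([])
= 4 + 42 + 7 + 33 + 25 + 4 + 0
= 115


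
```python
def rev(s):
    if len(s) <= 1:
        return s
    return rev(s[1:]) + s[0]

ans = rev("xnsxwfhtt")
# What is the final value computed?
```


rev("xnsxwfhtt")
= rev("nsxwfhtt") + "x"
= rev("sxwfhtt") + "n" + "x"
= rev("xwfhtt") + "s" + "n" + "x"
= rev("wfhtt") + "x" + "s" + "n" + "x"
= rev("fhtt") + "w" + "x" + "s" + "n" + "x"
= rev("htt") + "f" + "w" + "x" + "s" + "n" + "x"
= rev("tt") + "h" + "f" + "w" + "x" + "s" + "n" + "x"
= rev("t") + "t" + "h" + "f" + "w" + "x" + "s" + "n" + "x"
= "t" + "t" + "h" + "f" + "w" + "x" + "s" + "n" + "x"
= "tthfwxsnx"


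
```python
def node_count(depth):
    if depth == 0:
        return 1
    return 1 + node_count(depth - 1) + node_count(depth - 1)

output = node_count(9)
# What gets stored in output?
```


node_count(9)
= 1 + node_count(8) + node_count(8)
= 1 + 2 * node_count(8)
node_count(k) = 2^(k+1) - 1
node_count(0) = 1
node_count(1) = 3
node_count(2) = 7
node_count(3) = 15
node_count(4) = 31
node_count(9) = 2^10 - 1 = 1023


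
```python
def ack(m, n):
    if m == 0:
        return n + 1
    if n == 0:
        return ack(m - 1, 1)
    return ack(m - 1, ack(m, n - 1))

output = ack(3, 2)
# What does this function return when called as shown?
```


ack(3, 2)
= ack(2, ack(3, 1))
First compute ack(3, 1) = 13
= ack(2, 13)
= 29


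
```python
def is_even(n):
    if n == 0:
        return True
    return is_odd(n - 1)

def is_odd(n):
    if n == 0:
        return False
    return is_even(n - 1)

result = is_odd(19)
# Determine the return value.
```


is_odd(19)
= is_even(18)
= is_odd(17)
= is_even(16)
= is_odd(15)
= is_even(14)
= is_odd(13)
= is_even(12)
= is_odd(11)
= is_even(10)
= is_odd(9)
= is_even(8)
= is_odd(7)
= is_even(6)
= is_odd(5)
= is_even(4)
= is_odd(3)
= is_even(2)
= is_odd(1)
= is_even(0)
n == 0: return True
= True


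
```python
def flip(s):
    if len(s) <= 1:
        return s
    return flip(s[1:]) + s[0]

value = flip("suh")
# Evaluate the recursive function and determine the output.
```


flip("suh")
= flip("uh") + "s"
= flip("h") + "u" + "s"
= "h" + "u" + "s"
= "hus"


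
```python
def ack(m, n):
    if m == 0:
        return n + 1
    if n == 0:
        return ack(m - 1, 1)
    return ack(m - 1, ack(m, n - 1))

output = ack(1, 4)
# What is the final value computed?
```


ack(1, 4)
= ack(0, ack(1, 3))
First compute ack(1, 3) = 5
= ack(0, 5)
= 6


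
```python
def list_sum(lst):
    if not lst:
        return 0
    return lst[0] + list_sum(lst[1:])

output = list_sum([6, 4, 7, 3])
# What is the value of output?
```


list_sum([6, 4, 7, 3])
= 6 + list_sum([4, 7, 3])
= 6 + 4 + list_sum([7, 3])
= 6 + 4 + 7 + list_sum([3])
= 6 + 4 + 7 + 3 + list_sum([])
= 6 + 4 + 7 + 3 + 0
= 20


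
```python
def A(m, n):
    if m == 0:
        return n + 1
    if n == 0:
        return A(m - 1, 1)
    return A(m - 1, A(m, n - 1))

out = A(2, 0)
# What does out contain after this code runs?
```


A(2, 0)
n == 0: return A(1, 1)
= A(1, 1) = 3
= 3


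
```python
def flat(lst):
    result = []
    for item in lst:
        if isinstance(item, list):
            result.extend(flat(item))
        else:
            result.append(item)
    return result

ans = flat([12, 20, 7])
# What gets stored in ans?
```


flat([12, 20, 7])
Processing each element:
  12 is not a list -> append 12
  20 is not a list -> append 20
  7 is not a list -> append 7
= [12, 20, 7]


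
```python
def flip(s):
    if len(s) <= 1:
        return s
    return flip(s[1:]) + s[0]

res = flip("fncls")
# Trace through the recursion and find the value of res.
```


flip("fncls")
= flip("ncls") + "f"
= flip("cls") + "n" + "f"
= flip("ls") + "c" + "n" + "f"
= flip("s") + "l" + "c" + "n" + "f"
= "s" + "l" + "c" + "n" + "f"
= "slcnf"


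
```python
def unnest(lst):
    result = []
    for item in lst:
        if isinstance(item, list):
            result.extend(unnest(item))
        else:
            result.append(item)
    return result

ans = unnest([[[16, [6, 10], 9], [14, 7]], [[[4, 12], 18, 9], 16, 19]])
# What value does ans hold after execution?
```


unnest([[[16, [6, 10], 9], [14, 7]], [[[4, 12], 18, 9], 16, 19]])
Processing each element:
  [[16, [6, 10], 9], [14, 7]] is a list -> unnest recursively -> [16, 6, 10, 9, 14, 7]
  [[[4, 12], 18, 9], 16, 19] is a list -> unnest recursively -> [4, 12, 18, 9, 16, 19]
= [16, 6, 10, 9, 14, 7, 4, 12, 18, 9, 16, 19]


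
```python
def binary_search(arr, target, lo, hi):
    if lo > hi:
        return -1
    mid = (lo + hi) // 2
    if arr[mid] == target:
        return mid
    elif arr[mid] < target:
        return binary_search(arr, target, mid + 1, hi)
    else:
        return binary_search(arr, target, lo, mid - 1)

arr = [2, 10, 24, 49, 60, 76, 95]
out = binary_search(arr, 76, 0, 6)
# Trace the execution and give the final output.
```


binary_search(arr, 76, 0, 6)
lo=0, hi=6, mid=3, arr[mid]=49
49 < 76, search right half
lo=4, hi=6, mid=5, arr[mid]=76
arr[5] == 76, found at index 5
= 5


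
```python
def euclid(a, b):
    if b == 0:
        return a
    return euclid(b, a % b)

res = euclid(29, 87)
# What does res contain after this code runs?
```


euclid(29, 87)
= euclid(87, 29 % 87) = euclid(87, 29)
= euclid(29, 87 % 29) = euclid(29, 0)
b == 0, return a = 29


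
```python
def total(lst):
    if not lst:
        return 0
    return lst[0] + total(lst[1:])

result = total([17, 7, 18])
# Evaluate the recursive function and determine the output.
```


total([17, 7, 18])
= 17 + total([7, 18])
= 17 + 7 + total([18])
= 17 + 7 + 18 + total([])
= 17 + 7 + 18 + 0
= 42


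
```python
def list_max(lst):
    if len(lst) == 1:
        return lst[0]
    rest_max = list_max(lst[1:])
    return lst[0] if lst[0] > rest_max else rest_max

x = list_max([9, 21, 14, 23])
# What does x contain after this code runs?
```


list_max([9, 21, 14, 23])
= compare 9 with list_max([21, 14, 23])
= compare 21 with list_max([14, 23])
= compare 14 with list_max([23])
Base: list_max([23]) = 23
compare 14 with 23: max = 23
compare 21 with 23: max = 23
compare 9 with 23: max = 23
= 23


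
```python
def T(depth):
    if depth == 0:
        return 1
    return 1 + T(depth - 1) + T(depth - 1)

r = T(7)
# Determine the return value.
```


T(7)
= 1 + T(6) + T(6)
= 1 + 2 * T(6)
T(k) = 2^(k+1) - 1
T(0) = 1
T(1) = 3
T(2) = 7
T(3) = 15
T(4) = 31
T(7) = 2^8 - 1 = 255


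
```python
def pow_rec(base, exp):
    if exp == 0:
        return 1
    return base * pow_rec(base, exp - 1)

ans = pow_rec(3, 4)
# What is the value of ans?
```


pow_rec(3, 4)
= 3 * pow_rec(3, 3)
= 3 * 3 * pow_rec(3, 2)
= 3 * 3 * 3 * pow_rec(3, 1)
= 3 * 3 * 3 * 3 * pow_rec(3, 0)
= 3 * 3 * 3 * 3 * 1
= 81


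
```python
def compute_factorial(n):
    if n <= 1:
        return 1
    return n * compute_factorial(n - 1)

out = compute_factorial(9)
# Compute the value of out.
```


compute_factorial(9)
= 9 * compute_factorial(8)
= 9 * 8 * compute_factorial(7)
= 9 * 8 * 7 * compute_factorial(6)
= 9 * 8 * 7 * 6 * compute_factorial(5)
= 9 * 8 * 7 * 6 * 5 * compute_factorial(4)
= 9 * 8 * 7 * 6 * 5 * 4 * compute_factorial(3)
= 9 * 8 * 7 * 6 * 5 * 4 * 3 * compute_factorial(2)
= 9 * 8 * 7 * 6 * 5 * 4 * 3 * 2 * compute_factorial(1)
= 9 * 8 * 7 * 6 * 5 * 4 * 3 * 2 * 1
= 362880


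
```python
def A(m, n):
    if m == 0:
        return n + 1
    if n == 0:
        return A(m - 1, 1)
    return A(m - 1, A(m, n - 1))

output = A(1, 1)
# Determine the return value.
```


A(1, 1)
= A(0, A(1, 0))
First compute A(1, 0) = 2
= A(0, 2)
= 3


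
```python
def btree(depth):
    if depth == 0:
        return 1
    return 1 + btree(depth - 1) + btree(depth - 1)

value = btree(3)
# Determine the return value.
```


btree(3)
= 1 + btree(2) + btree(2)
= 1 + 2 * btree(2)
btree(k) = 2^(k+1) - 1
btree(0) = 1
btree(1) = 3
btree(2) = 7
btree(3) = 15
btree(3) = 2^4 - 1 = 15


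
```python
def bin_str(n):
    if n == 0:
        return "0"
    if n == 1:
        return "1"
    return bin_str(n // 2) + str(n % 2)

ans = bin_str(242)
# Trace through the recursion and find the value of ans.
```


bin_str(242)
= bin_str(121) + "0"
= bin_str(60) + "1" + "0"
= bin_str(30) + "0" + "1" + "0"
= bin_str(15) + "0" + "0" + "1" + "0"
= bin_str(7) + "1" + "0" + "0" + "1" + "0"
= bin_str(3) + "1" + "1" + "0" + "0" + "1" + "0"
= bin_str(1) + "1" + "1" + "1" + "0" + "0" + "1" + "0"
= "1" + "1" + "1" + "1" + "0" + "0" + "1" + "0"
= "11110010"


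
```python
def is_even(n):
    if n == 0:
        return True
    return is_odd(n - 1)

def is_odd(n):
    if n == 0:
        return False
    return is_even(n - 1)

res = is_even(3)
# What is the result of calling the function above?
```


is_even(3)
= is_odd(2)
= is_even(1)
= is_odd(0)
n == 0: return False
= False


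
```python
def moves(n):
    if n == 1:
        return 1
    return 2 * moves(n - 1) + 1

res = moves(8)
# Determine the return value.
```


moves(8)
= 2 * moves(7) + 1
= 2 * (2 * moves(6) + 1) + 1
= 2 * (2 * (2 * moves(5) + 1) + 1) + 1
= 2 * (2 * (2 * (2 * moves(4) + 1) + 1) + 1) + 1
= 2 * (2 * (2 * (2 * (2 * moves(3) + 1) + 1) + 1) + 1) + 1
= 2 * (2 * (2 * (2 * (2 * (2 * moves(2) + 1) + 1) + 1) + 1) + 1) + 1
= 2 * (2 * (2 * (2 * (2 * (2 * (2 * moves(1) + 1) + 1) + 1) + 1) + 1) + 1) + 1
Now compute bottom-up:
moves(1) = 1
moves(2) = 2 * 1 + 1 = 3
moves(3) = 2 * 3 + 1 = 7
moves(4) = 2 * 7 + 1 = 15
moves(5) = 2 * 15 + 1 = 31
moves(6) = 2 * 31 + 1 = 63
moves(7) = 2 * 63 + 1 = 127
moves(8) = 2 * 127 + 1 = 255
= 255


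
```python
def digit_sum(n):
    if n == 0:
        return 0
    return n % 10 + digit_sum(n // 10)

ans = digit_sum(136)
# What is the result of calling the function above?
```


digit_sum(136)
= 6 + digit_sum(13)
= 6 + 3 + digit_sum(1)
= 6 + 3 + 1 + digit_sum(0)
= 6 + 3 + 1 + 0
= 10


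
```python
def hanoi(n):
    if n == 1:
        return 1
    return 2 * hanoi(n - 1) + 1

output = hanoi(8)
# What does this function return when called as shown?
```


hanoi(8)
= 2 * hanoi(7) + 1
= 2 * (2 * hanoi(6) + 1) + 1
= 2 * (2 * (2 * hanoi(5) + 1) + 1) + 1
= 2 * (2 * (2 * (2 * hanoi(4) + 1) + 1) + 1) + 1
= 2 * (2 * (2 * (2 * (2 * hanoi(3) + 1) + 1) + 1) + 1) + 1
= 2 * (2 * (2 * (2 * (2 * (2 * hanoi(2) + 1) + 1) + 1) + 1) + 1) + 1
= 2 * (2 * (2 * (2 * (2 * (2 * (2 * hanoi(1) + 1) + 1) + 1) + 1) + 1) + 1) + 1
Now compute bottom-up:
hanoi(1) = 1
hanoi(2) = 2 * 1 + 1 = 3
hanoi(3) = 2 * 3 + 1 = 7
hanoi(4) = 2 * 7 + 1 = 15
hanoi(5) = 2 * 15 + 1 = 31
hanoi(6) = 2 * 31 + 1 = 63
hanoi(7) = 2 * 63 + 1 = 127
hanoi(8) = 2 * 127 + 1 = 255
= 255


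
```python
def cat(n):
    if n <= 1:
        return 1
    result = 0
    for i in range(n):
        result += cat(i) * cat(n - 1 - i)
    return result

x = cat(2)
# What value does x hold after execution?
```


cat(2)
= sum of cat(i) * cat(2-1-i) for i in 0..1
  cat(0)*cat(1) = 1*1 = 1
  cat(1)*cat(0) = 1*1 = 1
= 1 + 1
= 2


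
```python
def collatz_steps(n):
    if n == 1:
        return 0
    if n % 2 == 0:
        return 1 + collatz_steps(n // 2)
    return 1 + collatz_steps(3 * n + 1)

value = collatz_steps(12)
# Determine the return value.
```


collatz_steps(12)
12 is even -> collatz_steps(6)
6 is even -> collatz_steps(3)
3 is odd -> 3*3+1 = 10 -> collatz_steps(10)
10 is even -> collatz_steps(5)
5 is odd -> 3*5+1 = 16 -> collatz_steps(16)
16 is even -> collatz_steps(8)
8 is even -> collatz_steps(4)
4 is even -> collatz_steps(2)
2 is even -> collatz_steps(1)
Reached 1 after 9 steps
= 9


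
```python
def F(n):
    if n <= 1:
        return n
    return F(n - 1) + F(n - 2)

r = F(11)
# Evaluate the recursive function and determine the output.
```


F(11)
= F(10) + F(9)
= (F(9) + F(8)) + F(9)
Computing bottom-up: F(0)=0, F(1)=1, F(2)=1, F(3)=2, F(4)=3, F(5)=5, F(6)=8, F(7)=13, F(8)=21, F(9)=34, F(10)=55, F(11)=89
= 89


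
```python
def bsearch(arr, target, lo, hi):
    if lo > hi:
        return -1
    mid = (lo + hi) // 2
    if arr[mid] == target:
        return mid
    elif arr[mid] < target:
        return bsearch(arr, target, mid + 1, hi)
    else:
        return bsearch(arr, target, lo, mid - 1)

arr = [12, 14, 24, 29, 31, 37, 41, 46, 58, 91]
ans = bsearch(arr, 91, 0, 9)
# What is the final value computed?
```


bsearch(arr, 91, 0, 9)
lo=0, hi=9, mid=4, arr[mid]=31
31 < 91, search right half
lo=5, hi=9, mid=7, arr[mid]=46
46 < 91, search right half
lo=8, hi=9, mid=8, arr[mid]=58
58 < 91, search right half
lo=9, hi=9, mid=9, arr[mid]=91
arr[9] == 91, found at index 9
= 9


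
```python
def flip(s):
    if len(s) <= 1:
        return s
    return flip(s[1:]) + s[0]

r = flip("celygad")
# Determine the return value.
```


flip("celygad")
= flip("elygad") + "c"
= flip("lygad") + "e" + "c"
= flip("ygad") + "l" + "e" + "c"
= flip("gad") + "y" + "l" + "e" + "c"
= flip("ad") + "g" + "y" + "l" + "e" + "c"
= flip("d") + "a" + "g" + "y" + "l" + "e" + "c"
= "d" + "a" + "g" + "y" + "l" + "e" + "c"
= "dagylec"


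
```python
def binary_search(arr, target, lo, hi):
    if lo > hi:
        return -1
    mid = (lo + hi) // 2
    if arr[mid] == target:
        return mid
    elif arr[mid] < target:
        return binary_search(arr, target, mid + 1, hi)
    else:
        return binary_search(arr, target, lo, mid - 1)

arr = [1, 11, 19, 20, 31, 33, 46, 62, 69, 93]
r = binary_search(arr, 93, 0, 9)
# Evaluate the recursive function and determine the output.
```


binary_search(arr, 93, 0, 9)
lo=0, hi=9, mid=4, arr[mid]=31
31 < 93, search right half
lo=5, hi=9, mid=7, arr[mid]=62
62 < 93, search right half
lo=8, hi=9, mid=8, arr[mid]=69
69 < 93, search right half
lo=9, hi=9, mid=9, arr[mid]=93
arr[9] == 93, found at index 9
= 9


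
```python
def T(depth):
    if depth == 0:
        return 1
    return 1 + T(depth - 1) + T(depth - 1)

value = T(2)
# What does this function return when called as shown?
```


T(2)
= 1 + T(1) + T(1)
= 1 + 2 * T(1)
T(k) = 2^(k+1) - 1
T(0) = 1
T(1) = 3
T(2) = 7
T(2) = 2^3 - 1 = 7


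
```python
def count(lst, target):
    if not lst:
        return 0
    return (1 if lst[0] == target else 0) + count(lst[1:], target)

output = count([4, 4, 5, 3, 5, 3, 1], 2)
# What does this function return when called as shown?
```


count([4, 4, 5, 3, 5, 3, 1], 2)
lst[0]=4 != 2: 0 + count([4, 5, 3, 5, 3, 1], 2)
lst[0]=4 != 2: 0 + count([5, 3, 5, 3, 1], 2)
lst[0]=5 != 2: 0 + count([3, 5, 3, 1], 2)
lst[0]=3 != 2: 0 + count([5, 3, 1], 2)
lst[0]=5 != 2: 0 + count([3, 1], 2)
lst[0]=3 != 2: 0 + count([1], 2)
lst[0]=1 != 2: 0 + count([], 2)
= 0


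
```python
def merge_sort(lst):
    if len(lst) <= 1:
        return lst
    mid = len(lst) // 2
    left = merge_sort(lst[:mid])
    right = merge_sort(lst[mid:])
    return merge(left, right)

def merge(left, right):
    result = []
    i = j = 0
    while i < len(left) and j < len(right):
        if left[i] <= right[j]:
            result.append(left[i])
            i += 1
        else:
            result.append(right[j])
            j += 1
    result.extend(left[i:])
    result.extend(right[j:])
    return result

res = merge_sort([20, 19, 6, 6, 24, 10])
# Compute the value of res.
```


merge_sort([20, 19, 6, 6, 24, 10])
Split into [20, 19, 6] and [6, 24, 10]
Left sorted: [6, 19, 20]
Right sorted: [6, 10, 24]
Merge [6, 19, 20] and [6, 10, 24]
= [6, 6, 10, 19, 20, 24]


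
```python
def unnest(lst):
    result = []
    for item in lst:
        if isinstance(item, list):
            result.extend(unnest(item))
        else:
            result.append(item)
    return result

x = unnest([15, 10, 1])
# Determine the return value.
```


unnest([15, 10, 1])
Processing each element:
  15 is not a list -> append 15
  10 is not a list -> append 10
  1 is not a list -> append 1
= [15, 10, 1]


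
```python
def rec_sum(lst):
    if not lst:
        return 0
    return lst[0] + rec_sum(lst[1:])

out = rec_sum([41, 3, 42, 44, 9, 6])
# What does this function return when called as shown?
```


rec_sum([41, 3, 42, 44, 9, 6])
= 41 + rec_sum([3, 42, 44, 9, 6])
= 41 + 3 + rec_sum([42, 44, 9, 6])
= 41 + 3 + 42 + rec_sum([44, 9, 6])
= 41 + 3 + 42 + 44 + rec_sum([9, 6])
= 41 + 3 + 42 + 44 + 9 + rec_sum([6])
= 41 + 3 + 42 + 44 + 9 + 6 + rec_sum([])
= 41 + 3 + 42 + 44 + 9 + 6 + 0
= 145


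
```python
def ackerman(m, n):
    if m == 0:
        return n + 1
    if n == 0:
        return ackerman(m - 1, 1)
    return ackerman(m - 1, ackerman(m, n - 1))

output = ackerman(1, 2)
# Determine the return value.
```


ackerman(1, 2)
= ackerman(0, ackerman(1, 1))
First compute ackerman(1, 1) = 3
= ackerman(0, 3)
= 4


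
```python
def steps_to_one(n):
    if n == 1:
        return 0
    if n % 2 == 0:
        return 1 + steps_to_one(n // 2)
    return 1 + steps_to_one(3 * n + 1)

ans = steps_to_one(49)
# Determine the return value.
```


steps_to_one(49)
49 is odd -> 3*49+1 = 148 -> steps_to_one(148)
148 is even -> steps_to_one(74)
74 is even -> steps_to_one(37)
37 is odd -> 3*37+1 = 112 -> steps_to_one(112)
112 is even -> steps_to_one(56)
56 is even -> steps_to_one(28)
28 is even -> steps_to_one(14)
14 is even -> steps_to_one(7)
7 is odd -> 3*7+1 = 22 -> steps_to_one(22)
22 is even -> steps_to_one(11)
11 is odd -> 3*11+1 = 34 -> steps_to_one(34)
34 is even -> steps_to_one(17)
17 is odd -> 3*17+1 = 52 -> steps_to_one(52)
52 is even -> steps_to_one(26)
26 is even -> steps_to_one(13)
13 is odd -> 3*13+1 = 40 -> steps_to_one(40)
40 is even -> steps_to_one(20)
20 is even -> steps_to_one(10)
10 is even -> steps_to_one(5)
5 is odd -> 3*5+1 = 16 -> steps_to_one(16)
16 is even -> steps_to_one(8)
8 is even -> steps_to_one(4)
4 is even -> steps_to_one(2)
2 is even -> steps_to_one(1)
Reached 1 after 24 steps
= 24


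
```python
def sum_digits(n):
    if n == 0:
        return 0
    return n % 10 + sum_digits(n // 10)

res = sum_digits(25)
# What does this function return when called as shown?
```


sum_digits(25)
= 5 + sum_digits(2)
= 5 + 2 + sum_digits(0)
= 5 + 2 + 0
= 7


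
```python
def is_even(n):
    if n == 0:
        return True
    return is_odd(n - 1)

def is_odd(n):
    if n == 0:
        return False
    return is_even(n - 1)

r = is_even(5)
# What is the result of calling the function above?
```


is_even(5)
= is_odd(4)
= is_even(3)
= is_odd(2)
= is_even(1)
= is_odd(0)
n == 0: return False
= False


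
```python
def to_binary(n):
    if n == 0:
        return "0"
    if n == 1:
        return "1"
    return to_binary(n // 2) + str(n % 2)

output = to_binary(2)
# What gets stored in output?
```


to_binary(2)
= to_binary(1) + "0"
= "1" + "0"
= "10"


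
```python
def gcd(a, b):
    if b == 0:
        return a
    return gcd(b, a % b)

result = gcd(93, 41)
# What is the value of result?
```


gcd(93, 41)
= gcd(41, 93 % 41) = gcd(41, 11)
= gcd(11, 41 % 11) = gcd(11, 8)
= gcd(8, 11 % 8) = gcd(8, 3)
= gcd(3, 8 % 3) = gcd(3, 2)
= gcd(2, 3 % 2) = gcd(2, 1)
= gcd(1, 2 % 1) = gcd(1, 0)
b == 0, return a = 1


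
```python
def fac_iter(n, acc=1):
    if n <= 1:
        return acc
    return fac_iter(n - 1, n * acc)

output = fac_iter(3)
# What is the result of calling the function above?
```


fac_iter(3, 1)
= fac_iter(2, 3 * 1) = fac_iter(2, 3)
= fac_iter(1, 2 * 3) = fac_iter(1, 6)
n <= 1, return acc = 6


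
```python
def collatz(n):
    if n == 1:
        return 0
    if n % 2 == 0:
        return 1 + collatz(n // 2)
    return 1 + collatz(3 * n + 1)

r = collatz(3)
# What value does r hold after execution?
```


collatz(3)
3 is odd -> 3*3+1 = 10 -> collatz(10)
10 is even -> collatz(5)
5 is odd -> 3*5+1 = 16 -> collatz(16)
16 is even -> collatz(8)
8 is even -> collatz(4)
4 is even -> collatz(2)
2 is even -> collatz(1)
Reached 1 after 7 steps
= 7


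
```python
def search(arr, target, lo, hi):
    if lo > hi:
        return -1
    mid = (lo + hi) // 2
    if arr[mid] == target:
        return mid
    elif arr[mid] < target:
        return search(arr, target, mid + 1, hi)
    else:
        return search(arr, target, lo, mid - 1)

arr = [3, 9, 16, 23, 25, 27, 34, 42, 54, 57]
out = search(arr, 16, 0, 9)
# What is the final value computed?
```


search(arr, 16, 0, 9)
lo=0, hi=9, mid=4, arr[mid]=25
25 > 16, search left half
lo=0, hi=3, mid=1, arr[mid]=9
9 < 16, search right half
lo=2, hi=3, mid=2, arr[mid]=16
arr[2] == 16, found at index 2
= 2


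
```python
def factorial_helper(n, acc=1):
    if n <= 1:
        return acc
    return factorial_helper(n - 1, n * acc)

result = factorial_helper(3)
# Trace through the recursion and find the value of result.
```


factorial_helper(3, 1)
= factorial_helper(2, 3 * 1) = factorial_helper(2, 3)
= factorial_helper(1, 2 * 3) = factorial_helper(1, 6)
n <= 1, return acc = 6


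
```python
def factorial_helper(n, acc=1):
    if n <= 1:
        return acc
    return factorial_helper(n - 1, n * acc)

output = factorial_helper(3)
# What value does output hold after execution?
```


factorial_helper(3, 1)
= factorial_helper(2, 3 * 1) = factorial_helper(2, 3)
= factorial_helper(1, 2 * 3) = factorial_helper(1, 6)
n <= 1, return acc = 6


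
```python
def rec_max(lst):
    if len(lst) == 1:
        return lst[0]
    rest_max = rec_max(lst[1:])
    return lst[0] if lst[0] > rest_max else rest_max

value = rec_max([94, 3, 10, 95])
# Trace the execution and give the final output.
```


rec_max([94, 3, 10, 95])
= compare 94 with rec_max([3, 10, 95])
= compare 3 with rec_max([10, 95])
= compare 10 with rec_max([95])
Base: rec_max([95]) = 95
compare 10 with 95: max = 95
compare 3 with 95: max = 95
compare 94 with 95: max = 95
= 95


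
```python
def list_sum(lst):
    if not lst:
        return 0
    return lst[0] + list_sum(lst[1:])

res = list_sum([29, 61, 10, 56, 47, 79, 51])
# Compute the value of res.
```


list_sum([29, 61, 10, 56, 47, 79, 51])
= 29 + list_sum([61, 10, 56, 47, 79, 51])
= 29 + 61 + list_sum([10, 56, 47, 79, 51])
= 29 + 61 + 10 + list_sum([56, 47, 79, 51])
= 29 + 61 + 10 + 56 + list_sum([47, 79, 51])
= 29 + 61 + 10 + 56 + 47 + list_sum([79, 51])
= 29 + 61 + 10 + 56 + 47 + 79 + list_sum([51])
= 29 + 61 + 10 + 56 + 47 + 79 + 51 + list_sum([])
= 29 + 61 + 10 + 56 + 47 + 79 + 51 + 0
= 333


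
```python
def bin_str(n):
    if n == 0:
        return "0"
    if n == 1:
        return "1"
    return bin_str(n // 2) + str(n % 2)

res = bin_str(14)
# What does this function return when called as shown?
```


bin_str(14)
= bin_str(7) + "0"
= bin_str(3) + "1" + "0"
= bin_str(1) + "1" + "1" + "0"
= "1" + "1" + "1" + "0"
= "1110"


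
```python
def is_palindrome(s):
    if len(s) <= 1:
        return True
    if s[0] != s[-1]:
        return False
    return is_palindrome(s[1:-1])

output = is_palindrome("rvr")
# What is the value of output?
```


is_palindrome("rvr")
"rvr": s[0]='r' == s[-1]='r' -> is_palindrome("v")
"v": len <= 1 -> True
= True
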